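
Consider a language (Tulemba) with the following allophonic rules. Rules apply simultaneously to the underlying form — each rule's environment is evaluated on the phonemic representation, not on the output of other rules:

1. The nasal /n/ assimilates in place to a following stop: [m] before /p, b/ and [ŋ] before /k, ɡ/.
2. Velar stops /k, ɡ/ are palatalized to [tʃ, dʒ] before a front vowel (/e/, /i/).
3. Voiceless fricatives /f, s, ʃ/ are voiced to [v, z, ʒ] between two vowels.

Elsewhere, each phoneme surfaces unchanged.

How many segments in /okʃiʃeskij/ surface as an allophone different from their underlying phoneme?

Segments that undergo a rule: /ʃ/ → [ʒ] (rule 3); /k/ → [tʃ] (rule 2).
All other segments surface unchanged.

2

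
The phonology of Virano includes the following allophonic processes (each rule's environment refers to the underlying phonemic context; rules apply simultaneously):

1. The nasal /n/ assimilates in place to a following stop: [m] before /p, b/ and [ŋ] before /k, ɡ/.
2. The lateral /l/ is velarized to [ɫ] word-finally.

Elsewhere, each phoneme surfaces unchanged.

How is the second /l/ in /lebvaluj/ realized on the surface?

/l/ (between /a/ and /u/) fails the environment for rule 2, so it stays [l].

[l]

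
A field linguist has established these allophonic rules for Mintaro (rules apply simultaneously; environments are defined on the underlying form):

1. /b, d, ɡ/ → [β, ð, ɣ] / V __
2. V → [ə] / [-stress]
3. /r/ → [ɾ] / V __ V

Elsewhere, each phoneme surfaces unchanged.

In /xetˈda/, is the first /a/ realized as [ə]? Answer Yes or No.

No

/a/ (word-final) fails the environment for rule 2, so it stays [a].
The actual realization is [a], not [ə].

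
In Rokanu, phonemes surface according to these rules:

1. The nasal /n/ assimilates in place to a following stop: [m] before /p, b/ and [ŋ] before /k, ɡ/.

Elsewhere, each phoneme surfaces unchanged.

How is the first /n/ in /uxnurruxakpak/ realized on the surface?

[n]

/n/ (between /x/ and /u/) fails the environment for rule 1, so it stays [n].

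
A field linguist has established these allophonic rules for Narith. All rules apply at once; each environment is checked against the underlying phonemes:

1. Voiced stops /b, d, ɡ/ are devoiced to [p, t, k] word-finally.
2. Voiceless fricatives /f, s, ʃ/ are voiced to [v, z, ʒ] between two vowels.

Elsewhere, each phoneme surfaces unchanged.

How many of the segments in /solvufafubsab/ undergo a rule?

Segments that undergo a rule: /f/ → [v] (rule 2); /f/ → [v] (rule 2); /b/ → [p] (rule 1).
All other segments surface unchanged.

3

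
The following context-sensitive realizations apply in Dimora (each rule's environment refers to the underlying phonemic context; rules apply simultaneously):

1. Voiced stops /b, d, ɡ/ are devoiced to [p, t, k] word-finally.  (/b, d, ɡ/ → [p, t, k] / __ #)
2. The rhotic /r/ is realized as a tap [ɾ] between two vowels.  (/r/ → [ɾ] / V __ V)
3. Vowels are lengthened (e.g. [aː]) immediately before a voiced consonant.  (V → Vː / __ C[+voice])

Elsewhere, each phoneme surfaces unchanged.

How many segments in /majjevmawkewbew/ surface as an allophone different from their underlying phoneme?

Segments that undergo a rule: /a/ → [aː] (rule 3); /e/ → [eː] (rule 3); /a/ → [aː] (rule 3); /e/ → [eː] (rule 3); /e/ → [eː] (rule 3).
All other segments surface unchanged.

5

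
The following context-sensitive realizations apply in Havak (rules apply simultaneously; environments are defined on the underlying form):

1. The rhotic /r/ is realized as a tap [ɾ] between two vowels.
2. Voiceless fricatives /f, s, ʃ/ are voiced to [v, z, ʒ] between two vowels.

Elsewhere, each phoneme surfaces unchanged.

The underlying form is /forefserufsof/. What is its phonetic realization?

/f/ (word-initial) is in the target of rule 2 but the environment (between two vowels) is not met → [f].
/o/ — not in any rule's target class → [o].
/r/ (between /o/ and /e/): between two vowels, so rule 1 applies → [ɾ].
/e/ — not in any rule's target class → [e].
/f/ — between /e/ and /s/; rule 2 does not apply here → [f].
/s/ (between /f/ and /e/): rule 2 targets it, but not between two vowels → unchanged [s].
/e/ — not in any rule's target class → [e].
/r/ (between /e/ and /u/): between two vowels, so rule 1 applies → [ɾ].
/u/ (between /r/ and /f/) is unaffected → [u].
/f/ (between /u/ and /s/) is in the target of rule 2 but the environment (between two vowels) is not met → [f].
/s/ (between /f/ and /o/): rule 2 targets it, but not between two vowels → unchanged [s].
/o/ (between /s/ and /f/): no rule targets it → [o].
/f/ (word-final) is in the target of rule 2 but the environment (between two vowels) is not met → [f].

[foɾefseɾufsof]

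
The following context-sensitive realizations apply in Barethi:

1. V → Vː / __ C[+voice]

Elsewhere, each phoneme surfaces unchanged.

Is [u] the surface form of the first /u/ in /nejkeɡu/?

Yes

/u/ — word-final; rule 1 does not apply here → [u].
The actual realization is [u], which matches [u].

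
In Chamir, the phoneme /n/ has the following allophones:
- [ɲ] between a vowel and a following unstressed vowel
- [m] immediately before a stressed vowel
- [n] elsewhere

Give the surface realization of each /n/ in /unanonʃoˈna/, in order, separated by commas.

[ɲ], [ɲ], [n], [m]

Occurrence 1 (position 2): between a vowel and a following unstressed vowel → [ɲ].
Occurrence 2 (position 4): between a vowel and a following unstressed vowel → [ɲ].
Occurrence 3 (position 6): no conditioning environment matches → elsewhere allophone [n].
Occurrence 4 (position 9): immediately before a stressed vowel → [m].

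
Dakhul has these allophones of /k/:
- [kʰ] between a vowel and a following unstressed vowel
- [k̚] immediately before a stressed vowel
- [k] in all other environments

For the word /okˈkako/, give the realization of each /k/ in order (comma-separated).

[k], [k̚], [kʰ]

Occurrence 1 (position 2): no conditioning environment matches → elsewhere allophone [k].
Occurrence 2 (position 3): immediately before a stressed vowel → [k̚].
Occurrence 3 (position 5): between a vowel and a following unstressed vowel → [kʰ].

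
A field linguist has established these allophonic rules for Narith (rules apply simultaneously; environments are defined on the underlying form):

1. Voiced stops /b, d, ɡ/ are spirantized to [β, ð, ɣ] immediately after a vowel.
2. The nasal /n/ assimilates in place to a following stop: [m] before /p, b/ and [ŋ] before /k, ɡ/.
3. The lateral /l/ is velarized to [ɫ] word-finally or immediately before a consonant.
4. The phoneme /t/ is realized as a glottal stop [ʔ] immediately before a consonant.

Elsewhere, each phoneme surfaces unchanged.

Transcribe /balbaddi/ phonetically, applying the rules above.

/b/ (word-initial): rule 1 targets it, but not immediately after a vowel → unchanged [b].
/a/ (between /b/ and /l/) is unaffected → [a].
/l/ (between /a/ and /b/) occurs word-finally or immediately before a consonant → [ɫ] by rule 3.
/b/ (between /l/ and /a/): rule 1 targets it, but not immediately after a vowel → unchanged [b].
/a/ (between /b/ and /d/) is unaffected → [a].
Rule 1 applies to /d/ (between /a/ and /d/: immediately after a vowel) → [ð].
/d/ — between /d/ and /i/; rule 1 does not apply here → [d].
/i/ (word-final) is unaffected → [i].

[baɫbaðdi]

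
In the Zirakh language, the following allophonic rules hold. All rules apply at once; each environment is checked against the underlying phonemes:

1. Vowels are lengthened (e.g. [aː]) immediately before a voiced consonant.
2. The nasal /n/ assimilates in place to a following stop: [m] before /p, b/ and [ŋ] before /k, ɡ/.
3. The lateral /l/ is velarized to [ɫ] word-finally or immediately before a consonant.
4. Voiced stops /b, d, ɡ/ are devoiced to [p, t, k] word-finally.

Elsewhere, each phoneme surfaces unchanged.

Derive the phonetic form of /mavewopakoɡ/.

[maːveːwopakoːk]

/m/ — not in any rule's target class → [m].
Rule 1 applies to /a/ (between /m/ and /v/: before a voiced consonant) → [aː].
/v/ (between /a/ and /e/): no rule targets it → [v].
/e/ (between /v/ and /w/) occurs before a voiced consonant → [eː] by rule 1.
/w/ — not in any rule's target class → [w].
/o/ — between /w/ and /p/; rule 1 does not apply here → [o].
/p/ — not in any rule's target class → [p].
/a/ (between /p/ and /k/): rule 1 targets it, but not before a voiced consonant → unchanged [a].
/k/ stays [k].
/o/ (between /k/ and /ɡ/) occurs before a voiced consonant → [oː] by rule 1.
Rule 4 applies to /ɡ/ (word-final: word-finally) → [k].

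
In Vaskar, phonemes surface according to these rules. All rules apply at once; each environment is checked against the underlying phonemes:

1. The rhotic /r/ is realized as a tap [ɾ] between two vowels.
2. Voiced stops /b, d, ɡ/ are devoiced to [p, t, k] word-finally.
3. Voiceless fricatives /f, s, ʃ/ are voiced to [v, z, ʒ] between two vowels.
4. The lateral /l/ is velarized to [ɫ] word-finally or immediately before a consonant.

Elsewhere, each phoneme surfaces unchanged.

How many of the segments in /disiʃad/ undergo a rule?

3

Segments that undergo a rule: /s/ → [z] (rule 3); /ʃ/ → [ʒ] (rule 3); /d/ → [t] (rule 2).
All other segments surface unchanged.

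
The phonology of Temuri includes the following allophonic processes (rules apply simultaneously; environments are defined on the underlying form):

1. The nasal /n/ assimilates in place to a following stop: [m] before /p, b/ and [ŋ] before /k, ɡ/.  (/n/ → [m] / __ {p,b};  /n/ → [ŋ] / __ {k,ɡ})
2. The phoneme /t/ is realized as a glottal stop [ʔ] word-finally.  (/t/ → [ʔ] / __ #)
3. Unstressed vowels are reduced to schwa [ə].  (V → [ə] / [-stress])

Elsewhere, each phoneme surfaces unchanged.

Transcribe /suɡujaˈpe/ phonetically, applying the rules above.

/s/ stays [s].
/u/ (between /s/ and /ɡ/): in an unstressed syllable, so rule 3 applies → [ə].
/ɡ/ (between /u/ and /u/): no rule targets it → [ɡ].
/u/ (between /ɡ/ and /j/) occurs in an unstressed syllable → [ə] by rule 3.
/j/ stays [j].
/a/ (between /j/ and /p/): in an unstressed syllable, so rule 3 applies → [ə].
/p/ (between /a/ and /e/) is unaffected → [p].
/e/ (word-final) is in the target of rule 3 but the environment (in an unstressed syllable) is not met → [e].

[səɡəjəˈpe]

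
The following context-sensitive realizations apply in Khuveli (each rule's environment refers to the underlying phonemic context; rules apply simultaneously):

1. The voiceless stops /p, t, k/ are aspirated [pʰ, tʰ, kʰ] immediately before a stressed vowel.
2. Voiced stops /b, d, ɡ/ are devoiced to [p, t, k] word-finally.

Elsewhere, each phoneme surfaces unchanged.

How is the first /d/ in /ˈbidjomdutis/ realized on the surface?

[d]

/d/ (between /i/ and /j/) fails the environment for rule 2, so it stays [d].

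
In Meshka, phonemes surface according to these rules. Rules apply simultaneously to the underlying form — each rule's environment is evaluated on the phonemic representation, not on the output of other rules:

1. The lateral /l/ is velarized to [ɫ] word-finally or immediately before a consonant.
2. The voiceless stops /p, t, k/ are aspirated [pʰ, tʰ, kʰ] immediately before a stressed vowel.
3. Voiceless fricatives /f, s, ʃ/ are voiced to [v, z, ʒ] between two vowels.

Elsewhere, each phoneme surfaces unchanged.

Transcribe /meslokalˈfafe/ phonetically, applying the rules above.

[meslokaɫˈfave]

/m/ stays [m].
/e/ (between /m/ and /s/): no rule targets it → [e].
/s/ (between /e/ and /l/): rule 3 targets it, but not between two vowels → unchanged [s].
/l/ — between /s/ and /o/; rule 1 does not apply here → [l].
/o/ — not in any rule's target class → [o].
/k/ — between /o/ and /a/; rule 2 does not apply here → [k].
/a/ (between /k/ and /l/): no rule targets it → [a].
/l/ (between /a/ and /f/): word-finally or immediately before a consonant, so rule 1 applies → [ɫ].
/f/ (between /l/ and /a/) is in the target of rule 3 but the environment (between two vowels) is not met → [f].
/a/ — not in any rule's target class → [a].
/f/ meets the environment for rule 3 (between two vowels) → [v].
/e/ (word-final): no rule targets it → [e].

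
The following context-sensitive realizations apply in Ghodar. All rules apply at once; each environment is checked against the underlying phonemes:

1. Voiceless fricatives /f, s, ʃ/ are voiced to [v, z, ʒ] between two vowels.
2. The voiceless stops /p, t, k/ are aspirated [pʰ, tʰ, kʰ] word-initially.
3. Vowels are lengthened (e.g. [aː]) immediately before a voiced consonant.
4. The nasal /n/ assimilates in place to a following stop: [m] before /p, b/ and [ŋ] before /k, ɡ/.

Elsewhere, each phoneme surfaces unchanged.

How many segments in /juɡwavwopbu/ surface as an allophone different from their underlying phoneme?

Segments that undergo a rule: /u/ → [uː] (rule 3); /a/ → [aː] (rule 3).
All other segments surface unchanged.

2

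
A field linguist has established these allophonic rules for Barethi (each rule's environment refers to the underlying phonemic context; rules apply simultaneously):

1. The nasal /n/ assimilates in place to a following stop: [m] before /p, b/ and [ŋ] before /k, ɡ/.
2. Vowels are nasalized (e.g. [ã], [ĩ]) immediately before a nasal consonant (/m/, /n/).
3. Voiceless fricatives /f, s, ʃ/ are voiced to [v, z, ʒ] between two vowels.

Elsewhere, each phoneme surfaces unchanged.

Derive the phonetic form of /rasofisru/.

[razovisru]

/r/ stays [r].
/a/ (between /r/ and /s/) is in the target of rule 2 but the environment (before a nasal consonant) is not met → [a].
Rule 3 applies to /s/ (between /a/ and /o/: between two vowels) → [z].
/o/ (between /s/ and /f/) fails the environment for rule 2, so it stays [o].
/f/ (between /o/ and /i/): between two vowels, so rule 3 applies → [v].
/i/ (between /f/ and /s/): rule 2 targets it, but not before a nasal consonant → unchanged [i].
/s/ (between /i/ and /r/) fails the environment for rule 3, so it stays [s].
/r/ — not in any rule's target class → [r].
/u/ — word-final; rule 2 does not apply here → [u].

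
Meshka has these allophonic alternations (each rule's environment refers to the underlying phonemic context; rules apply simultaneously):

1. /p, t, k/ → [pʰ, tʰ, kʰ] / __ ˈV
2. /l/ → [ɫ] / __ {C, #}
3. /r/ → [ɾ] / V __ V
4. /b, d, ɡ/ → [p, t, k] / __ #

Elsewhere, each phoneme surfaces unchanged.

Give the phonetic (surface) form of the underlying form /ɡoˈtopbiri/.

/ɡ/ (word-initial) is in the target of rule 4 but the environment (word-finally) is not met → [ɡ].
/o/ stays [o].
/t/ (between /o/ and /o/) occurs immediately before a stressed vowel → [tʰ] by rule 1.
/o/ (between /t/ and /p/) is unaffected → [o].
/p/ (between /o/ and /b/) is in the target of rule 1 but the environment (immediately before a stressed vowel) is not met → [p].
/b/ (between /p/ and /i/) fails the environment for rule 4, so it stays [b].
/i/ — not in any rule's target class → [i].
Rule 3 applies to /r/ (between /i/ and /i/: between two vowels) → [ɾ].
/i/ (word-final): no rule targets it → [i].

[ɡoˈtʰopbiɾi]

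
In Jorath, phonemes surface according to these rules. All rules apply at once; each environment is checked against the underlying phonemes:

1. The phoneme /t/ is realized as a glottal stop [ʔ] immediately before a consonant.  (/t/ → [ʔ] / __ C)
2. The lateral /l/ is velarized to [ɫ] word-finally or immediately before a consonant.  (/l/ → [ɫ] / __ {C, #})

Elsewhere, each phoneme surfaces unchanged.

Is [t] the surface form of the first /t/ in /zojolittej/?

No

/t/ meets the environment for rule 1 (immediately before a consonant) → [ʔ].
The actual realization is [ʔ], not [t].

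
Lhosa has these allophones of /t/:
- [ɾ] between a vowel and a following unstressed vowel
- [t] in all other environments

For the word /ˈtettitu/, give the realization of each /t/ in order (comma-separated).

[t], [t], [t], [ɾ]

Occurrence 1 (position 1): no conditioning environment matches → elsewhere allophone [t].
Occurrence 2 (position 3): no conditioning environment matches → elsewhere allophone [t].
Occurrence 3 (position 4): no conditioning environment matches → elsewhere allophone [t].
Occurrence 4 (position 6): between a vowel and a following unstressed vowel → [ɾ].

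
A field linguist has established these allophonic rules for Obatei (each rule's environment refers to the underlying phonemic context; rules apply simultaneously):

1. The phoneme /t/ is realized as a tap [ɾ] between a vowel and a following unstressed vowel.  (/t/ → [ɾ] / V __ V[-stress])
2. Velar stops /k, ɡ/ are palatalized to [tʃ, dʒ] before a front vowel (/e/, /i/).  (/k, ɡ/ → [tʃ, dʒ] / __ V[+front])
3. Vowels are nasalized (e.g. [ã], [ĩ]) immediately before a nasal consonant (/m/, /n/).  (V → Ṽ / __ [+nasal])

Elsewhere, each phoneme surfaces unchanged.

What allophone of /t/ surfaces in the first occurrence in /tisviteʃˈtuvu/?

/t/ (word-initial) fails the environment for rule 1, so it stays [t].

[t]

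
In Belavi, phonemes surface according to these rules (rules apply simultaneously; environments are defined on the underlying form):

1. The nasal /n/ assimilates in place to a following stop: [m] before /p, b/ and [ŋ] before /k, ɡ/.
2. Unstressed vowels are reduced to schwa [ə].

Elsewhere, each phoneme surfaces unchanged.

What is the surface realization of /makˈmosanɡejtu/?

/a/ (between /m/ and /k/) occurs in an unstressed syllable → [ə] by rule 2.
/o/ (between /m/ and /s/) is in the target of rule 2 but the environment (in an unstressed syllable) is not met → [o].
/a/ (between /s/ and /n/): in an unstressed syllable, so rule 2 applies → [ə].
Rule 1 applies to /n/ (between /a/ and /ɡ/: before a labial or velar stop) → [ŋ].
Rule 2 applies to /e/ (between /ɡ/ and /j/: in an unstressed syllable) → [ə].
/u/ meets the environment for rule 2 (in an unstressed syllable) → [ə].

[məkˈmosəŋɡəjtə]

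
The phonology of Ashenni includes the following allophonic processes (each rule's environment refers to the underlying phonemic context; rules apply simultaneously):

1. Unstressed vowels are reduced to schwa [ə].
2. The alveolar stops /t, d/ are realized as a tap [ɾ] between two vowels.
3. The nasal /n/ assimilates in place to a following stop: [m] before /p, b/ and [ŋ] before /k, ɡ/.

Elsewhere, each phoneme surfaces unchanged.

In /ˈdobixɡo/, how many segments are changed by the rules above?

Segments that undergo a rule: /i/ → [ə] (rule 1); /o/ → [ə] (rule 1).
All other segments surface unchanged.

2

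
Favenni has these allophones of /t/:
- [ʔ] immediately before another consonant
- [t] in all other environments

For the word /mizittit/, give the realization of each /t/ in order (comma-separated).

Occurrence 1 (position 5): immediately before another consonant → [ʔ].
Occurrence 2 (position 6): no conditioning environment matches → elsewhere allophone [t].
Occurrence 3 (position 8): no conditioning environment matches → elsewhere allophone [t].

[ʔ], [t], [t]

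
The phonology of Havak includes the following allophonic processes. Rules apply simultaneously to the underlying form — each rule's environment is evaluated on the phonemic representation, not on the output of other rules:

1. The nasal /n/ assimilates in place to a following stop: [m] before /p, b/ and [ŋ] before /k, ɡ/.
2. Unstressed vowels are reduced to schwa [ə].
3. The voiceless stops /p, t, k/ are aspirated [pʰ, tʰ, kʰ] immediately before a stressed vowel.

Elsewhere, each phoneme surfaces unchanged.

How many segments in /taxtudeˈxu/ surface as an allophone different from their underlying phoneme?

Segments that undergo a rule: /a/ → [ə] (rule 2); /u/ → [ə] (rule 2); /e/ → [ə] (rule 2).
All other segments surface unchanged.

3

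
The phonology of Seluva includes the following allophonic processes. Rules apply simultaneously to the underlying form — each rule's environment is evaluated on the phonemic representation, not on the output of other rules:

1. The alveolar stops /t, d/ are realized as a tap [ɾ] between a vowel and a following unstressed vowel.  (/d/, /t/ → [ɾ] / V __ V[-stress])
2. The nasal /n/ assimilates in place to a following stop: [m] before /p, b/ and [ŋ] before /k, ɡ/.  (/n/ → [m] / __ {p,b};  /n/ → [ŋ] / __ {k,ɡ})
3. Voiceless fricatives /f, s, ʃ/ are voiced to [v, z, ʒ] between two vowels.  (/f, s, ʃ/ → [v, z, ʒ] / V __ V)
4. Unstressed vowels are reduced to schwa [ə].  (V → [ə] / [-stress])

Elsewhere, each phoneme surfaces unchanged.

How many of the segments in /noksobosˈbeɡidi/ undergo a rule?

Segments that undergo a rule: /o/ → [ə] (rule 4); /o/ → [ə] (rule 4); /o/ → [ə] (rule 4); /i/ → [ə] (rule 4); /d/ → [ɾ] (rule 1); /i/ → [ə] (rule 4).
All other segments surface unchanged.

6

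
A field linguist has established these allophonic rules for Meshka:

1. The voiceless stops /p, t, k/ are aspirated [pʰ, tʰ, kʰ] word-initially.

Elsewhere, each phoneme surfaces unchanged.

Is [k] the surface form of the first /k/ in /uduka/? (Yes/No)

/k/ (between /u/ and /a/) fails the environment for rule 1, so it stays [k].
The actual realization is [k], which matches [k].

Yes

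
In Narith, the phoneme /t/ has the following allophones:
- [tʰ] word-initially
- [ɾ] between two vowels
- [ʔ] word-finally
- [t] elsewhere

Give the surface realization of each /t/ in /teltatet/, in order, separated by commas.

Occurrence 1 (position 1): word-initially → [tʰ].
Occurrence 2 (position 4): no conditioning environment matches → elsewhere allophone [t].
Occurrence 3 (position 6): between two vowels → [ɾ].
Occurrence 4 (position 8): word-finally → [ʔ].

[tʰ], [t], [ɾ], [ʔ]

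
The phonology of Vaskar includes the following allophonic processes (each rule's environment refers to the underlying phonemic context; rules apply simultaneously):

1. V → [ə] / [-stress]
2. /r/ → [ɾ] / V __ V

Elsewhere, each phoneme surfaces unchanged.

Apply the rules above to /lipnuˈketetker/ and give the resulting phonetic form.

/l/ (word-initial): no rule targets it → [l].
/i/ — between /l/ and /p/, in an unstressed syllable — surfaces as [ə] (rule 1).
/p/ (between /i/ and /n/): no rule targets it → [p].
/n/ (between /p/ and /u/): no rule targets it → [n].
/u/ (between /n/ and /k/): in an unstressed syllable, so rule 1 applies → [ə].
/k/ — not in any rule's target class → [k].
/e/ (between /k/ and /t/) is in the target of rule 1 but the environment (in an unstressed syllable) is not met → [e].
/t/ — not in any rule's target class → [t].
/e/ (between /t/ and /t/): in an unstressed syllable, so rule 1 applies → [ə].
/t/ — not in any rule's target class → [t].
/k/ (between /t/ and /e/): no rule targets it → [k].
Rule 1 applies to /e/ (between /k/ and /r/: in an unstressed syllable) → [ə].
/r/ (word-final): rule 2 targets it, but not between two vowels → unchanged [r].

[ləpnəˈketətkər]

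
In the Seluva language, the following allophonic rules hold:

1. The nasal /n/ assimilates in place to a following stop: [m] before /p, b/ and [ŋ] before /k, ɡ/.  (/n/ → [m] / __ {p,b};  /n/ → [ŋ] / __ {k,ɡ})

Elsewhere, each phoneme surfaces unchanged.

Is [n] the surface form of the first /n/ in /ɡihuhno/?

Yes

/n/ (between /h/ and /o/) is in the target of rule 1 but the environment (before a labial or velar stop) is not met → [n].
The actual realization is [n], which matches [n].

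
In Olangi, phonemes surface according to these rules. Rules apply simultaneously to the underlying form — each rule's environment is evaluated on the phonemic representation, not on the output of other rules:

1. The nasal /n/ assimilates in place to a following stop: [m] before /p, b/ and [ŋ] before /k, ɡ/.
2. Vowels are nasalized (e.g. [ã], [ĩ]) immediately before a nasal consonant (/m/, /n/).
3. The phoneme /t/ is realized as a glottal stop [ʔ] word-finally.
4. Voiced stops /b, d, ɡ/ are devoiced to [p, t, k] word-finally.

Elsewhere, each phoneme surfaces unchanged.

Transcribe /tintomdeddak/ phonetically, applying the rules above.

/t/ (word-initial) is in the target of rule 3 but the environment (word-finally) is not met → [t].
/i/ (between /t/ and /n/) occurs before a nasal consonant → [ĩ] by rule 2.
/n/ (between /i/ and /t/) fails the environment for rule 1, so it stays [n].
/t/ (between /n/ and /o/) is in the target of rule 3 but the environment (word-finally) is not met → [t].
/o/ (between /t/ and /m/): before a nasal consonant, so rule 2 applies → [õ].
/d/ (between /m/ and /e/): rule 4 targets it, but not word-finally → unchanged [d].
/e/ — between /d/ and /d/; rule 2 does not apply here → [e].
/d/ (between /e/ and /d/): rule 4 targets it, but not word-finally → unchanged [d].
/d/ — between /d/ and /a/; rule 4 does not apply here → [d].
/a/ (between /d/ and /k/): rule 2 targets it, but not before a nasal consonant → unchanged [a].

[tĩntõmdeddak]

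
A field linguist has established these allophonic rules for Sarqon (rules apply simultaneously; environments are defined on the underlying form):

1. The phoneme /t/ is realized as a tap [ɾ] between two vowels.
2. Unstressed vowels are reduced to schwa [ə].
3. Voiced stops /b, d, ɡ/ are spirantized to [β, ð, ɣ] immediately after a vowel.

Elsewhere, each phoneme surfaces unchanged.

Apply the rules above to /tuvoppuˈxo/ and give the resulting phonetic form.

/t/ — word-initial; rule 1 does not apply here → [t].
Rule 2 applies to /u/ (between /t/ and /v/: in an unstressed syllable) → [ə].
/v/ — not in any rule's target class → [v].
/o/ — between /v/ and /p/, in an unstressed syllable — surfaces as [ə] (rule 2).
/p/ (between /o/ and /p/): no rule targets it → [p].
/p/ (between /p/ and /u/): no rule targets it → [p].
/u/ — between /p/ and /x/, in an unstressed syllable — surfaces as [ə] (rule 2).
/x/ — not in any rule's target class → [x].
/o/ — word-final; rule 2 does not apply here → [o].

[təvəppəˈxo]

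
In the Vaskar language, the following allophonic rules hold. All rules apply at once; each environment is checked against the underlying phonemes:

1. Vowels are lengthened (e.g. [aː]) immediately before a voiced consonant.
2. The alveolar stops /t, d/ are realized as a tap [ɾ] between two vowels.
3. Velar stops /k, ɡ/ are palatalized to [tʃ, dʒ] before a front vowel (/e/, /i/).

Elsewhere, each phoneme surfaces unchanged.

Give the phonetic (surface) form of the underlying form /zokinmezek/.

/z/ (word-initial): no rule targets it → [z].
/o/ — between /z/ and /k/; rule 1 does not apply here → [o].
/k/ (between /o/ and /i/): before a front vowel, so rule 3 applies → [tʃ].
/i/ meets the environment for rule 1 (before a voiced consonant) → [iː].
/n/ — not in any rule's target class → [n].
/m/ (between /n/ and /e/) is unaffected → [m].
Rule 1 applies to /e/ (between /m/ and /z/: before a voiced consonant) → [eː].
/z/ stays [z].
/e/ — between /z/ and /k/; rule 1 does not apply here → [e].
/k/ (word-final): rule 3 targets it, but not before a front vowel → unchanged [k].

[zotʃiːnmeːzek]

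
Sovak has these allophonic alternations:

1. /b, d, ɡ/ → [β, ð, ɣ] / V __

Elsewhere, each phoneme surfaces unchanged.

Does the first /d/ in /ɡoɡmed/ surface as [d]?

/d/ (word-final): immediately after a vowel, so rule 1 applies → [ð].
The actual realization is [ð], not [d].

No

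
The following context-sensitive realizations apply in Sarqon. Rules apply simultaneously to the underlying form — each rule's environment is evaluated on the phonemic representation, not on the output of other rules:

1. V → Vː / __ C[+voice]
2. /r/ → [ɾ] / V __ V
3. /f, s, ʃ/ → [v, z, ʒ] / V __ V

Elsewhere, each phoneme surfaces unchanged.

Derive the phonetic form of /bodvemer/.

/b/ (word-initial): no rule targets it → [b].
/o/ (between /b/ and /d/): before a voiced consonant, so rule 1 applies → [oː].
/d/ — not in any rule's target class → [d].
/v/ stays [v].
/e/ — between /v/ and /m/, before a voiced consonant — surfaces as [eː] (rule 1).
/m/ (between /e/ and /e/) is unaffected → [m].
/e/ (between /m/ and /r/): before a voiced consonant, so rule 1 applies → [eː].
/r/ — word-final; rule 2 does not apply here → [r].

[boːdveːmeːr]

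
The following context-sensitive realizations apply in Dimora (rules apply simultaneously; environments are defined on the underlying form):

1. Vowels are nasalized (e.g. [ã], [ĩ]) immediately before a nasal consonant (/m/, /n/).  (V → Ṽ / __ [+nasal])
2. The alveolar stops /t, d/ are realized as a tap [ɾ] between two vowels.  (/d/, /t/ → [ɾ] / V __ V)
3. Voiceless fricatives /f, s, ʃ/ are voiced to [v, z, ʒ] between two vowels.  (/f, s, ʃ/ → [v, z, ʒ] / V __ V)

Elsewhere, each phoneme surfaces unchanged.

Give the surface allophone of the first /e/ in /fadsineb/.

/e/ — between /n/ and /b/; rule 1 does not apply here → [e].

[e]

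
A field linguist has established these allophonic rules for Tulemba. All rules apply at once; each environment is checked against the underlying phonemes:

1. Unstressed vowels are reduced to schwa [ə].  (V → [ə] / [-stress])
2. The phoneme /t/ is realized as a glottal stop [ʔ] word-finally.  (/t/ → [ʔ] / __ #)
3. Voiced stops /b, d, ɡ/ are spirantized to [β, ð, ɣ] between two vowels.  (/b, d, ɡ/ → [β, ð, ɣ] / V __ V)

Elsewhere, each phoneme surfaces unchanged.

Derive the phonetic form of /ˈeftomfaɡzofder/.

[ˈeftəmfəɡzəfdər]

/e/ — word-initial; rule 1 does not apply here → [e].
/f/ stays [f].
/t/ (between /f/ and /o/) is in the target of rule 2 but the environment (word-finally) is not met → [t].
Rule 1 applies to /o/ (between /t/ and /m/: in an unstressed syllable) → [ə].
/m/ stays [m].
/f/ (between /m/ and /a/): no rule targets it → [f].
/a/ (between /f/ and /ɡ/) occurs in an unstressed syllable → [ə] by rule 1.
/ɡ/ (between /a/ and /z/) is in the target of rule 3 but the environment (between two vowels) is not met → [ɡ].
/z/ stays [z].
Rule 1 applies to /o/ (between /z/ and /f/: in an unstressed syllable) → [ə].
/f/ (between /o/ and /d/) is unaffected → [f].
/d/ (between /f/ and /e/) is in the target of rule 3 but the environment (between two vowels) is not met → [d].
/e/ (between /d/ and /r/): in an unstressed syllable, so rule 1 applies → [ə].
/r/ (word-final) is unaffected → [r].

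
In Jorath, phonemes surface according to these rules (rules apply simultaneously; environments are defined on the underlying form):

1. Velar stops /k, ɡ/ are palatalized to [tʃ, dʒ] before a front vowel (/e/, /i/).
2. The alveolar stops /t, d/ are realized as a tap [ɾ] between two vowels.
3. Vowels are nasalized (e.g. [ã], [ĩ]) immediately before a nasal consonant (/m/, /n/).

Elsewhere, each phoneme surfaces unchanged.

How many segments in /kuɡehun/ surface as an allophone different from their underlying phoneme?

Segments that undergo a rule: /ɡ/ → [dʒ] (rule 1); /u/ → [ũ] (rule 3).
All other segments surface unchanged.

2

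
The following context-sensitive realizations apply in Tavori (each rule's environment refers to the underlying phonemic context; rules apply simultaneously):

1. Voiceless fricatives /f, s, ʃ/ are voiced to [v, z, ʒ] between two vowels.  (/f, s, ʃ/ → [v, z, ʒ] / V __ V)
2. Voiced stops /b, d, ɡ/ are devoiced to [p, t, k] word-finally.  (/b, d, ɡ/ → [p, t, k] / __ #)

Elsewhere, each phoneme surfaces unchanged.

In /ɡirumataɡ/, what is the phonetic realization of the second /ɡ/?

/ɡ/ — word-final, word-finally — surfaces as [k] (rule 2).

[k]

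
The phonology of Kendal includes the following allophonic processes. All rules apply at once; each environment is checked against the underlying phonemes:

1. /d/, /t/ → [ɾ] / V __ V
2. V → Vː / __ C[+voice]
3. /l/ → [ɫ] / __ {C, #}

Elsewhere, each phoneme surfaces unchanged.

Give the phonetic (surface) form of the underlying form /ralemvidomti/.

[raːleːmviːɾoːmti]

/r/ — not in any rule's target class → [r].
/a/ (between /r/ and /l/) occurs before a voiced consonant → [aː] by rule 2.
/l/ — between /a/ and /e/; rule 3 does not apply here → [l].
Rule 2 applies to /e/ (between /l/ and /m/: before a voiced consonant) → [eː].
/m/ — not in any rule's target class → [m].
/v/ — not in any rule's target class → [v].
/i/ meets the environment for rule 2 (before a voiced consonant) → [iː].
/d/ meets the environment for rule 1 (between two vowels) → [ɾ].
Rule 2 applies to /o/ (between /d/ and /m/: before a voiced consonant) → [oː].
/m/ — not in any rule's target class → [m].
/t/ — between /m/ and /i/; rule 1 does not apply here → [t].
/i/ (word-final): rule 2 targets it, but not before a voiced consonant → unchanged [i].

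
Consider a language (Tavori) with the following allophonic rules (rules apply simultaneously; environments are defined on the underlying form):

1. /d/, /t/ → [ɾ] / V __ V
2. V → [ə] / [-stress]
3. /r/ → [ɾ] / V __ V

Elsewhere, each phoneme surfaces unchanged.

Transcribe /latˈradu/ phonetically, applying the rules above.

[lətˈraɾə]

/l/ — not in any rule's target class → [l].
/a/ — between /l/ and /t/, in an unstressed syllable — surfaces as [ə] (rule 2).
/t/ — between /a/ and /r/; rule 1 does not apply here → [t].
/r/ — between /t/ and /a/; rule 3 does not apply here → [r].
/a/ (between /r/ and /d/): rule 2 targets it, but not in an unstressed syllable → unchanged [a].
/d/ (between /a/ and /u/): between two vowels, so rule 1 applies → [ɾ].
Rule 2 applies to /u/ (word-final: in an unstressed syllable) → [ə].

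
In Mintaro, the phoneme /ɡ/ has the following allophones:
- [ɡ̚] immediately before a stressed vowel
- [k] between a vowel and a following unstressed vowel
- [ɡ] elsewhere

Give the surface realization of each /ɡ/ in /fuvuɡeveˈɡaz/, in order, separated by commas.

Occurrence 1 (position 5): between a vowel and a following unstressed vowel → [k].
Occurrence 2 (position 9): immediately before a stressed vowel → [ɡ̚].

[k], [ɡ̚]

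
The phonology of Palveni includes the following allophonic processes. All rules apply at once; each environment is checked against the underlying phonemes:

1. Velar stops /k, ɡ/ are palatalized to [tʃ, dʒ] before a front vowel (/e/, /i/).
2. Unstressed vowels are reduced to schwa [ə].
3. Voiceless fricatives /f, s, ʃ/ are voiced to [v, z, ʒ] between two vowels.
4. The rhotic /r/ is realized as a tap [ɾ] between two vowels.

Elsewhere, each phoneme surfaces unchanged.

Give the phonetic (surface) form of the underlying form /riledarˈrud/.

[rələdərˈrud]

/r/ (word-initial): rule 4 targets it, but not between two vowels → unchanged [r].
/i/ meets the environment for rule 2 (in an unstressed syllable) → [ə].
/e/ (between /l/ and /d/) occurs in an unstressed syllable → [ə] by rule 2.
Rule 2 applies to /a/ (between /d/ and /r/: in an unstressed syllable) → [ə].
/r/ (between /a/ and /r/): rule 4 targets it, but not between two vowels → unchanged [r].
/r/ (between /r/ and /u/) fails the environment for rule 4, so it stays [r].
/u/ (between /r/ and /d/) is in the target of rule 2 but the environment (in an unstressed syllable) is not met → [u].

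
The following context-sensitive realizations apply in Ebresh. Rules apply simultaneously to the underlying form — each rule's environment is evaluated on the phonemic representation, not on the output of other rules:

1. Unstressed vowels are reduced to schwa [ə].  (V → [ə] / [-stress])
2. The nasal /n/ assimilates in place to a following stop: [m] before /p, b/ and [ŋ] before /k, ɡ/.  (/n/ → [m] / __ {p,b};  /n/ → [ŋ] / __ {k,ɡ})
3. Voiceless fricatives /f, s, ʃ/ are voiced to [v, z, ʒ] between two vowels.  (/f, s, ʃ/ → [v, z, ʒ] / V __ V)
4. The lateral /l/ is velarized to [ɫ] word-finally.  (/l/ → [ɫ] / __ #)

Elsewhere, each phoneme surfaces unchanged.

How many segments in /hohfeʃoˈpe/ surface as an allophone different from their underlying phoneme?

4

Segments that undergo a rule: /o/ → [ə] (rule 1); /e/ → [ə] (rule 1); /ʃ/ → [ʒ] (rule 3); /o/ → [ə] (rule 1).
All other segments surface unchanged.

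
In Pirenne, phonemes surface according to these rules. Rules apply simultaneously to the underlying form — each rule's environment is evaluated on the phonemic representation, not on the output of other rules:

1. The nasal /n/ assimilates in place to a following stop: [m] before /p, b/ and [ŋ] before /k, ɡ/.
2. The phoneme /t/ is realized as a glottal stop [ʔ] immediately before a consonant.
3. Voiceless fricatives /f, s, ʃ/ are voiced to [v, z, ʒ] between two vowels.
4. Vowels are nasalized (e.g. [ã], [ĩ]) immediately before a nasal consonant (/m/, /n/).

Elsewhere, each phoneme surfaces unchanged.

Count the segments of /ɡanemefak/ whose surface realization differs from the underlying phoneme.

Segments that undergo a rule: /a/ → [ã] (rule 4); /e/ → [ẽ] (rule 4); /f/ → [v] (rule 3).
All other segments surface unchanged.

3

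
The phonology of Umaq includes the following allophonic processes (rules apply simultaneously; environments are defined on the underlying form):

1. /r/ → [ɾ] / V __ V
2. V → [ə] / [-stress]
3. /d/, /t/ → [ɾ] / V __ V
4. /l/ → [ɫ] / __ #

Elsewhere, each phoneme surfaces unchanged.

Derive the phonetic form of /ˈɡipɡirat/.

/i/ (between /ɡ/ and /p/) fails the environment for rule 2, so it stays [i].
/i/ (between /ɡ/ and /r/): in an unstressed syllable, so rule 2 applies → [ə].
/r/ (between /i/ and /a/) occurs between two vowels → [ɾ] by rule 1.
/a/ — between /r/ and /t/, in an unstressed syllable — surfaces as [ə] (rule 2).
/t/ (word-final) is in the target of rule 3 but the environment (between two vowels) is not met → [t].

[ˈɡipɡəɾət]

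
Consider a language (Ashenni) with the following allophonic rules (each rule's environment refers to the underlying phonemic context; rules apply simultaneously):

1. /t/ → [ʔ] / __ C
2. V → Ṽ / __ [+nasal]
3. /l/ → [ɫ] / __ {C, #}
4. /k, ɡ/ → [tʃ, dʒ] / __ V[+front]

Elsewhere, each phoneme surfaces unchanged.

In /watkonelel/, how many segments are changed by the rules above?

3

Segments that undergo a rule: /t/ → [ʔ] (rule 1); /o/ → [õ] (rule 2); /l/ → [ɫ] (rule 3).
All other segments surface unchanged.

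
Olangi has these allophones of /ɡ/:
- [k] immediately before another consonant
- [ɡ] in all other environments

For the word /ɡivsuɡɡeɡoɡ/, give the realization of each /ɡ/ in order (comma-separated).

[ɡ], [k], [ɡ], [ɡ], [ɡ]

Occurrence 1 (position 1): no conditioning environment matches → elsewhere allophone [ɡ].
Occurrence 2 (position 6): immediately before another consonant → [k].
Occurrence 3 (position 7): no conditioning environment matches → elsewhere allophone [ɡ].
Occurrence 4 (position 9): no conditioning environment matches → elsewhere allophone [ɡ].
Occurrence 5 (position 11): no conditioning environment matches → elsewhere allophone [ɡ].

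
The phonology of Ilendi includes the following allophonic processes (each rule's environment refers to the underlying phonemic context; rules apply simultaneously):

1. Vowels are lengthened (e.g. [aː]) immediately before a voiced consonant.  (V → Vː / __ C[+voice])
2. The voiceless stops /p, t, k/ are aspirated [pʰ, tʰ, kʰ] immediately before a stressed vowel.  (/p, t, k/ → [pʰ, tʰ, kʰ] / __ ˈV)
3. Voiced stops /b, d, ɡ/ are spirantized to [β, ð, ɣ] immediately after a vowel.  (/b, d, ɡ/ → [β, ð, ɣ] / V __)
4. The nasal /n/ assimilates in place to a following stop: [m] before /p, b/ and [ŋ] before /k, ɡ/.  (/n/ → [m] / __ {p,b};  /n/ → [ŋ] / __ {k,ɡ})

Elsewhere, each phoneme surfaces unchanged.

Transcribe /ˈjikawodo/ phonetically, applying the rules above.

/j/ — not in any rule's target class → [j].
/i/ (between /j/ and /k/) is in the target of rule 1 but the environment (before a voiced consonant) is not met → [i].
/k/ (between /i/ and /a/): rule 2 targets it, but not immediately before a stressed vowel → unchanged [k].
/a/ meets the environment for rule 1 (before a voiced consonant) → [aː].
/w/ (between /a/ and /o/): no rule targets it → [w].
/o/ (between /w/ and /d/): before a voiced consonant, so rule 1 applies → [oː].
/d/ meets the environment for rule 3 (immediately after a vowel) → [ð].
/o/ (word-final) fails the environment for rule 1, so it stays [o].

[ˈjikaːwoːðo]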